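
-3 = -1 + -2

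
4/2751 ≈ 0.00145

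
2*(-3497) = -6994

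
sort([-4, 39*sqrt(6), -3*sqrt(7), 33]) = [-3*sqrt(7), -4, 33, 39*sqrt(6)]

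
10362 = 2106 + 8256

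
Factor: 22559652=2^2*3^2*197^1*3181^1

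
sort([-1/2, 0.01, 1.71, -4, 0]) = [-4, -1/2, 0, 0.01, 1.71]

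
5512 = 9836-4324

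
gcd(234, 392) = 2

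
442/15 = 29 + 7/15 ≈ 29.47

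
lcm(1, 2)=2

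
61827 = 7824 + 54003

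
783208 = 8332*94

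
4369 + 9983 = 14352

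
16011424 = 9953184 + 6058240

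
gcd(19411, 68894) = 7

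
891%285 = 36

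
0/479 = 0 = 0.00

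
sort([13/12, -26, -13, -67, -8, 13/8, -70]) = [-70, -67, -26, -13, -8, 13/12, 13/8]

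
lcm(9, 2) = 18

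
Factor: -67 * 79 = -1 * 67^1 * 79^1 = -5293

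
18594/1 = 18594 = 18594.00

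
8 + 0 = 8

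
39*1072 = 41808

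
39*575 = 22425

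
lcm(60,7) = 420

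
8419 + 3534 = 11953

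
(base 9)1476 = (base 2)10001100010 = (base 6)5110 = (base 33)110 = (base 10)1122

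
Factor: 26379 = 3^3*977^1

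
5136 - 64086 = -58950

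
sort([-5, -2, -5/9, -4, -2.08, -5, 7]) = [-5, -5, -4, -2.08, -2, -5/9, 7]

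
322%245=77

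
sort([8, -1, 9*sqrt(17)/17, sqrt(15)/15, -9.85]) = [-9.85, -1, sqrt(15)/15, 9*sqrt(17)/17, 8]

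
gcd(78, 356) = 2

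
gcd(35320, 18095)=5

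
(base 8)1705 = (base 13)593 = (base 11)7a8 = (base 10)965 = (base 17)35d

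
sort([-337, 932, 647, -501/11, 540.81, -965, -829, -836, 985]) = [-965, -836, -829, -337, -501/11, 540.81, 647, 932, 985]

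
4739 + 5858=10597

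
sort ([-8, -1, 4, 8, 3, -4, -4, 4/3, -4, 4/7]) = [-8, -4, -4, -4, -1, 4/7, 4/3, 3, 4, 8]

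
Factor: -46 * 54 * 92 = -1 * 2^4 * 3^3 * 23^2 = -228528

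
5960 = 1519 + 4441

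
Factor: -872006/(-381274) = 379^(-1) * 503^(-1) * 436003^1 = 436003/190637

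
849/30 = 28 + 3/10 = 28.30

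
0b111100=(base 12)50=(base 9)66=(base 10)60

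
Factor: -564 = -1*2^2*3^1*47^1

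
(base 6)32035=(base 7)15443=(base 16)10f7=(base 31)4g3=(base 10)4343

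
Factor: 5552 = 2^4 * 347^1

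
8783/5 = 1756+3/5 = 1756.60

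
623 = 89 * 7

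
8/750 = 4/375 ≈ 0.0107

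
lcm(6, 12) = 12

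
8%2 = 0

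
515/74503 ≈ 0.00691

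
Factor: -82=-1 * 2^1 * 41^1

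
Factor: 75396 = 2^2*3^1*61^1*103^1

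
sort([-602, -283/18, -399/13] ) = [-602, -399/13, -283/18] 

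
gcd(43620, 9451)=727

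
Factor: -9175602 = -1*2^1*3^1*1529267^1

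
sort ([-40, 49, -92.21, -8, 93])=[-92.21, -40, -8, 49, 93]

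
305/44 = 6 + 41/44≈6.93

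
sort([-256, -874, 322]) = [-874, -256, 322]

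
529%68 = 53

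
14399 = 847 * 17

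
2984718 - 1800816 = 1183902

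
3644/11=331 + 3/11 ≈ 331.27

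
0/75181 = 0 = 0.00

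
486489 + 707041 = 1193530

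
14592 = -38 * (-384)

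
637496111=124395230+513100881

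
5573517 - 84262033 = -78688516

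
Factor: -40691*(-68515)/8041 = 5^1*7^1*11^(-1)*17^(-1)*43^(-1)*71^1*193^1*5813^1 = 2787943865/8041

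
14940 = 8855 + 6085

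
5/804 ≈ 0.00622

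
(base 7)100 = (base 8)61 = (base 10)49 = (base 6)121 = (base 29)1k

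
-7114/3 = -2371 - 1/3 ≈ -2371.33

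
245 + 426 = 671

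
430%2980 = 430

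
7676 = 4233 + 3443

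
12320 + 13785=26105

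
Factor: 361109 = 7^1 * 79^1 * 653^1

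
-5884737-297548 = -6182285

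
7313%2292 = 437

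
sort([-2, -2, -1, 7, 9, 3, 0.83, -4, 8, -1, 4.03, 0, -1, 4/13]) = [-4, -2, -2, -1, -1, -1, 0, 4/13, 0.83, 3, 4.03, 7, 8, 9]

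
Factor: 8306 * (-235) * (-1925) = 2^1 * 5^3 * 7^1 * 11^1 * 47^1 * 4153^1 = 3757426750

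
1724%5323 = 1724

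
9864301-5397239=4467062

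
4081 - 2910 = 1171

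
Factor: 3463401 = 3^1 * 1154467^1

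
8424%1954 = 608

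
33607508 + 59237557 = 92845065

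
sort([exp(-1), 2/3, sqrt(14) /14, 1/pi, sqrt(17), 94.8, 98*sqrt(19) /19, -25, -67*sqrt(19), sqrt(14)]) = [-67*sqrt(19), -25, sqrt(14) /14, 1/pi, exp(-1), 2/3, sqrt(14), sqrt(17), 98*sqrt(19) /19, 94.8]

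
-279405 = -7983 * 35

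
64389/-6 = -10731 - 1/2 = -10731.50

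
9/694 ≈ 0.0130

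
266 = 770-504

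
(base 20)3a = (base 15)4a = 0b1000110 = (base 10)70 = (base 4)1012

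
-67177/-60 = 1119 + 37/60 ≈ 1119.62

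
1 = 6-5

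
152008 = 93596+58412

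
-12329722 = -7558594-4771128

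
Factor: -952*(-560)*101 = 2^7*5^1*7^2*17^1*101^1 = 53845120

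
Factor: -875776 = -1*2^8*11^1*311^1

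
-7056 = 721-7777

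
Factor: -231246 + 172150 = -1 * 2^3 * 83^1 * 89^1 = -59096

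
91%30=1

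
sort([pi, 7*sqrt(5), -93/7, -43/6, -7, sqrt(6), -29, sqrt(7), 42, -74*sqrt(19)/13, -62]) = [-62, -29, -74*sqrt(19)/13, -93/7, -43/6, -7, sqrt(6), sqrt(7), pi, 7*sqrt(5), 42]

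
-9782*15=-146730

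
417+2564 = 2981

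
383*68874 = 26378742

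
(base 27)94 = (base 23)ah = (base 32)7n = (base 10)247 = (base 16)f7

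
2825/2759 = 1+66/2759 ≈ 1.02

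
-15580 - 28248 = -43828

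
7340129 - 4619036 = 2721093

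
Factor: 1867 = 1867^1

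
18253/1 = 18253 = 18253.00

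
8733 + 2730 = 11463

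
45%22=1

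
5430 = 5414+16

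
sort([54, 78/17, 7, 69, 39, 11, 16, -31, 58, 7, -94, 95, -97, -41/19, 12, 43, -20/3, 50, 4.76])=[-97, -94, -31, -20/3, -41/19, 78/17, 4.76, 7, 7, 11, 12, 16, 39, 43, 50, 54, 58, 69, 95]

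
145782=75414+70368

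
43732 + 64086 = 107818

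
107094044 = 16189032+90905012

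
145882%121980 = 23902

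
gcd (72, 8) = 8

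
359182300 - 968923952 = -609741652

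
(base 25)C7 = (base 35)8R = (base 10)307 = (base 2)100110011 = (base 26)BL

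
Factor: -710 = -1 * 2^1 * 5^1 * 71^1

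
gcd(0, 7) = 7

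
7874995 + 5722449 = 13597444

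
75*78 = 5850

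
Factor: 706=2^1 * 353^1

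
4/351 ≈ 0.0114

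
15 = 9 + 6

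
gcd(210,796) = 2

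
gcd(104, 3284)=4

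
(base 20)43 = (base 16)53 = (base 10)83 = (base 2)1010011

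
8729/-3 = -2909 - 2/3 ≈ -2909.67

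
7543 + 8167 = 15710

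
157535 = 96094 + 61441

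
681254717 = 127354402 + 553900315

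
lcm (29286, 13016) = 117144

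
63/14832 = 7/1648 ≈ 0.00425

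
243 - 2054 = -1811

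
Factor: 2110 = 2^1*5^1*211^1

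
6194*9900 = 61320600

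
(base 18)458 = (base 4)111302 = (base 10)1394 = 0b10101110010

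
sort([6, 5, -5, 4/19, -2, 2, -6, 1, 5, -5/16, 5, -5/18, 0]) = [-6, -5, -2, -5/16, -5/18, 0, 4/19, 1, 2, 5, 5, 5, 6]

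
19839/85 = 1167/5 = 233.40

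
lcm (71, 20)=1420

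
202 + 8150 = 8352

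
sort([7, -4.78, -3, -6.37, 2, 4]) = [-6.37, -4.78, -3, 2, 4, 7]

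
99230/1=99230=99230.00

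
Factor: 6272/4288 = 2^1*7^2*67^(-1) = 98/67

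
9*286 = 2574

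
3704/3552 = 1 + 19/444≈1.04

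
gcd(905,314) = 1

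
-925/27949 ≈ -0.0331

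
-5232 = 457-5689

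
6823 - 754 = 6069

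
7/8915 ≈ 0.000785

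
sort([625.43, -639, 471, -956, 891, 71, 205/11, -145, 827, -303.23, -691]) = [-956, -691, -639, -303.23, -145, 205/11, 71, 471, 625.43, 827, 891]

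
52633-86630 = -33997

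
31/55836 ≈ 0.000555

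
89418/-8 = -11177-1/4 = -11177.25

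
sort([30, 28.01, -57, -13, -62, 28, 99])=[-62, -57, -13, 28, 28.01, 30, 99]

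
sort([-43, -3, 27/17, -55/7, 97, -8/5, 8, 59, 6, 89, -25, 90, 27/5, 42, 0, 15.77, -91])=[-91, -43, -25, -55/7, -3, -8/5, 0, 27/17, 27/5, 6, 8, 15.77, 42, 59, 89, 90, 97]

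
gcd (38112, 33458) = 2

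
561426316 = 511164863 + 50261453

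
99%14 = 1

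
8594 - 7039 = 1555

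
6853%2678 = 1497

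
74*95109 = 7038066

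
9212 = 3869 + 5343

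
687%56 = 15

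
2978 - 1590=1388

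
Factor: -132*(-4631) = 2^2*3^1*11^2*421^1 = 611292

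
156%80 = 76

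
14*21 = 294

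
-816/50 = -408/25 = -16.32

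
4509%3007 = 1502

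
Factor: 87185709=3^2*13^1*23^1*179^1*181^1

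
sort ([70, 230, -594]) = [-594, 70, 230]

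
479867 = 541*887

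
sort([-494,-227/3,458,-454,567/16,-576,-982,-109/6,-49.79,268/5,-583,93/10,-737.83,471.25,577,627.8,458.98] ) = [-982,-737.83,-583,-576,-494,-454,-227/3,-49.79,-109/6,93/10,567/16,268/5,458,458.98,471.25,577,627.8] 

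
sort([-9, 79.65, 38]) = [-9, 38, 79.65]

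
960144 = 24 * 40006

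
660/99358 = 330/49679 ≈ 0.00664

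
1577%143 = 4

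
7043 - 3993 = 3050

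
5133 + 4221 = 9354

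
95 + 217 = 312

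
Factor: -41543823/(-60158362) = 2^(-1)*3^1*11^(-1)*19^1*67^(-1)*40813^(-1)*728839^1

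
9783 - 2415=7368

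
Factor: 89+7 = 2^5*3^1 = 96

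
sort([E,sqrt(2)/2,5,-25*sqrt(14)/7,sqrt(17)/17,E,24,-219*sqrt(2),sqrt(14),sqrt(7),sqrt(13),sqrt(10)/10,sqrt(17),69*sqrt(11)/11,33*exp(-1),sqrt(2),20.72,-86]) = [-219*sqrt(2),-86,-25*sqrt(14)/7,sqrt(17)/17,sqrt(10)/10,sqrt(2)/2,sqrt(2),sqrt(7),E,E,sqrt(13),sqrt(14),sqrt(17),5,33*exp(-1),20.72,69*sqrt(11)/11,24]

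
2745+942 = 3687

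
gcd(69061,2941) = 1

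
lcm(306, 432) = 7344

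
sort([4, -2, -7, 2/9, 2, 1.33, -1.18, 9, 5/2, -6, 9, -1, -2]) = [-7, -6, -2, -2, -1.18, -1, 2/9, 1.33, 2, 5/2, 4, 9, 9]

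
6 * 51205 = 307230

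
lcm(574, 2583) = 5166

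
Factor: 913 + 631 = 2^3 * 193^1 = 1544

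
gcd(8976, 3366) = 1122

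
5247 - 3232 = 2015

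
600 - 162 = 438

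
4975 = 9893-4918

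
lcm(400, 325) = 5200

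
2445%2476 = 2445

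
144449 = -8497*(-17)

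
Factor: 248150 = 2^1 * 5^2 * 7^1 * 709^1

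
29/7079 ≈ 0.00410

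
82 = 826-744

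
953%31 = 23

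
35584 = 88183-52599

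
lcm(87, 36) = 1044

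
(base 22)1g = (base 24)1e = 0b100110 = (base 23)1f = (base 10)38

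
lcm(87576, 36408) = 3240312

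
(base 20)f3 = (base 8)457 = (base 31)9o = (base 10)303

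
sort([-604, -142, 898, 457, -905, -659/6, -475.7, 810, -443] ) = [-905, -604, -475.7, -443, -142, -659/6, 457, 810, 898] 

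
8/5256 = 1/657 ≈ 0.00152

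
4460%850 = 210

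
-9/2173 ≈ -0.00414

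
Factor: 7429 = 17^1 * 19^1 * 23^1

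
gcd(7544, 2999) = 1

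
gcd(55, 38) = 1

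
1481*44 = 65164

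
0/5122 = 0 = 0.00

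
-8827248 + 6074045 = -2753203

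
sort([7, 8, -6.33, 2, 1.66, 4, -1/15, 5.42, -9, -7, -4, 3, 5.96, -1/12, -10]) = [-10, -9, -7, -6.33, -4, -1/12, -1/15, 1.66, 2, 3, 4, 5.42, 5.96, 7, 8]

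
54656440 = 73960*739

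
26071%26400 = 26071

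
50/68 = 25/34 ≈ 0.735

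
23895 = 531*45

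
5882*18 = 105876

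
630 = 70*9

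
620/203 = 3 + 11/203 ≈ 3.05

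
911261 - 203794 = 707467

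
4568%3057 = 1511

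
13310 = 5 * 2662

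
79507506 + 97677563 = 177185069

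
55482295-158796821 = -103314526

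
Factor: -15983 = -1*11^1*1453^1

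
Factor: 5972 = 2^2 * 1493^1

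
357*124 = 44268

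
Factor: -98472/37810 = -1 * 2^2 * 3^1 * 5^(-1) * 11^1 * 19^(-1) * 199^(-1) * 373^1 = -49236/18905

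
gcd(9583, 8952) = 1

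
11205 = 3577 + 7628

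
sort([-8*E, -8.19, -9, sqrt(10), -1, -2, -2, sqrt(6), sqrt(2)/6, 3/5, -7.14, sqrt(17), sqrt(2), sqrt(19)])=[-8*E, -9, -8.19, -7.14, -2, -2, -1, sqrt(2)/6, 3/5, sqrt(2), sqrt(6), sqrt(10), sqrt(17), sqrt(19)]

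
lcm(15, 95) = 285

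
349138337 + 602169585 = 951307922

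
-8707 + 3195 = -5512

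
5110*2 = 10220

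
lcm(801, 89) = 801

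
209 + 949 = 1158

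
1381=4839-3458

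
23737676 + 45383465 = 69121141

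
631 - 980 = -349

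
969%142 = 117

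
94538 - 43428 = 51110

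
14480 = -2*(-7240)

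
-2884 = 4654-7538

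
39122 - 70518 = -31396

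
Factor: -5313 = -1 * 3^1 * 7^1 * 11^1 * 23^1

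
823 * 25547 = 21025181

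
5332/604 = 8 + 125/151≈8.83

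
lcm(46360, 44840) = 2735240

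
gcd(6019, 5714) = 1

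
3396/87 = 39 + 1/29 ≈ 39.03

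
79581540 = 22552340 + 57029200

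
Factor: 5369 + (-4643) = 2^1*3^1*11^2 = 726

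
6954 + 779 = 7733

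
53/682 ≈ 0.0777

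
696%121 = 91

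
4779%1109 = 343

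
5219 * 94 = 490586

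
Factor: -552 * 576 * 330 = -1 * 2^10 * 3^4 * 5^1 * 11^1 * 23^1 = -104924160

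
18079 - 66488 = -48409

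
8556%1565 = 731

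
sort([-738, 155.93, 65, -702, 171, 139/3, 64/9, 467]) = [-738, -702, 64/9, 139/3, 65, 155.93, 171, 467]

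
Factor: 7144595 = 5^1*103^1*13873^1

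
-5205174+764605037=759399863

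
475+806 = 1281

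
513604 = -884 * (-581)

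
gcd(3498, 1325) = 53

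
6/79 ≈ 0.0759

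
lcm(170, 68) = 340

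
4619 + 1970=6589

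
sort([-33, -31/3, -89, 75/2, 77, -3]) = [-89, -33, -31/3, -3, 75/2, 77]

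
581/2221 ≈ 0.262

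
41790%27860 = 13930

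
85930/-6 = -14321 - 2/3 ≈ -14321.67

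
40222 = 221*182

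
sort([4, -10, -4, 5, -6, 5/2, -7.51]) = [-10, -7.51, -6, -4, 5/2, 4, 5]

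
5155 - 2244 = 2911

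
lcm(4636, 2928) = 55632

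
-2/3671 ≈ -0.000545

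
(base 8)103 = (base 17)3g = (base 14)4b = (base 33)21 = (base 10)67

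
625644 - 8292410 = -7666766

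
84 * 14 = 1176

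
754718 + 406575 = 1161293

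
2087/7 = 298+1/7 ≈ 298.14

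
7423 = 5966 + 1457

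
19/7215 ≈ 0.00263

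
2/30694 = 1/15347 ≈ 0.0000652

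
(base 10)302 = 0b100101110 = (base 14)178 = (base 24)ce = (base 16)12e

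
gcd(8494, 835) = 1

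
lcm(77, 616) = 616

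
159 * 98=15582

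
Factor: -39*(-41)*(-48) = -1*2^4*3^2*13^1*41^1 = -76752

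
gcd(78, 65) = 13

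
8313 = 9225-912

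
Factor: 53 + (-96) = -1*43^1 = -43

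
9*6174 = 55566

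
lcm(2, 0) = 0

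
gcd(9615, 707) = 1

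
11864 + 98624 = 110488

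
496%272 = 224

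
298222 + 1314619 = 1612841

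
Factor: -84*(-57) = 2^2*3^2*7^1*19^1 = 4788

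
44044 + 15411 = 59455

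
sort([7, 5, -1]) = [-1, 5, 7]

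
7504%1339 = 809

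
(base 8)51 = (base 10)41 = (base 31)1a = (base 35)16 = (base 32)19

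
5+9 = 14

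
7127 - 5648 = 1479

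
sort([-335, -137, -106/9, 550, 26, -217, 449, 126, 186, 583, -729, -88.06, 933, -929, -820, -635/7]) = [-929, -820, -729, -335, -217, -137, -635/7, -88.06, -106/9, 26, 126, 186, 449, 550, 583, 933]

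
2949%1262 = 425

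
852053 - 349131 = 502922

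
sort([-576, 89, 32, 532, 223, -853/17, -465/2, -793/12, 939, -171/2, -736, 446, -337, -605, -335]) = [-736, -605, -576, -337, -335, -465/2, -171/2, -793/12, -853/17, 32, 89, 223, 446, 532, 939]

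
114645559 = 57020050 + 57625509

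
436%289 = 147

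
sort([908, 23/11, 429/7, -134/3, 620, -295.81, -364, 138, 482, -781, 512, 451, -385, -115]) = [-781, -385, -364, -295.81, -115, -134/3, 23/11, 429/7, 138, 451, 482, 512, 620, 908]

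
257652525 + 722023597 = 979676122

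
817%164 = 161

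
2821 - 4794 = -1973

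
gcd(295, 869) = 1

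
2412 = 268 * 9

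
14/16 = 7/8 = 0.875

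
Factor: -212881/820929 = -1 * 3^ (-1) * 212881^1 * 273643^ (-1)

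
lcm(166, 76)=6308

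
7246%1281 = 841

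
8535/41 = 208 + 7/41 ≈ 208.17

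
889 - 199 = 690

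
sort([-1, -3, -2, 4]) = [-3, -2, -1, 4]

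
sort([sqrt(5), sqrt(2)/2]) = [sqrt(2)/2, sqrt(5)]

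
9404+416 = 9820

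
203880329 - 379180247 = -175299918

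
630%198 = 36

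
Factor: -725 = -1*5^2*29^1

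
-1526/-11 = 138+8/11 ≈ 138.73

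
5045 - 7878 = -2833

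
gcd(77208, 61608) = 24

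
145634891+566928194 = 712563085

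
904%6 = 4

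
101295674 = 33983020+67312654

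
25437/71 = 358 + 19/71 ≈ 358.27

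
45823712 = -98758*(-464)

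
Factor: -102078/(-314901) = 2^1 * 3^(-1) * 53^1 * 109^(-1) = 106/327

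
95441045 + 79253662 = 174694707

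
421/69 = 6+7/69 ≈ 6.10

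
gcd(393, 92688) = 3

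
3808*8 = 30464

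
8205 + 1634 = 9839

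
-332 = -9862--9530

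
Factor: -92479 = -1*92479^1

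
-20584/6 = -10292/3 ≈ -3430.67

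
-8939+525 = -8414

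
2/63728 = 1/31864 ≈ 0.0000314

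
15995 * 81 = 1295595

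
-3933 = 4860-8793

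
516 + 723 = 1239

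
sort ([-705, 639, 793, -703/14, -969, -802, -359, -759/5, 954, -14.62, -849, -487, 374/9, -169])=[-969, -849, -802, -705, -487, -359, -169, -759/5, -703/14, -14.62, 374/9, 639, 793, 954]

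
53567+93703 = 147270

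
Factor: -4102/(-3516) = 2^(-1)*3^(-1)*7^1 = 7/6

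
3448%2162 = 1286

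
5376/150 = 35 + 21/25 = 35.84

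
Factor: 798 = 2^1 * 3^1 * 7^1 * 19^1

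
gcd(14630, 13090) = 770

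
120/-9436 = -30/2359 ≈ -0.0127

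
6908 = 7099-191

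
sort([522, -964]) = [-964, 522]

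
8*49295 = 394360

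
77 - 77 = 0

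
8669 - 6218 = 2451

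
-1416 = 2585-4001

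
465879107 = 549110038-83230931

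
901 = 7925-7024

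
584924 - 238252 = 346672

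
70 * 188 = 13160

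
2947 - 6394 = -3447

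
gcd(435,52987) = 1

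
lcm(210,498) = 17430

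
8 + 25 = 33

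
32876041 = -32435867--65311908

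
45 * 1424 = 64080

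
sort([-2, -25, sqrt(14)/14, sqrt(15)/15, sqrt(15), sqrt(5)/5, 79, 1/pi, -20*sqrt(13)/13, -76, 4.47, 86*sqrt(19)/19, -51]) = [-76, -51, -25, -20*sqrt(13)/13, -2, sqrt(15)/15, sqrt(14)/14, 1/pi, sqrt(5)/5, sqrt(15), 4.47, 86*sqrt(19)/19, 79]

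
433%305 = 128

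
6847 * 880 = 6025360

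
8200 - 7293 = 907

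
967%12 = 7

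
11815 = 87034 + -75219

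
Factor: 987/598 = 2^(-1)*3^1*7^1*13^(-1)*23^(-1)*47^1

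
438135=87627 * 5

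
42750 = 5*8550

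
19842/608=32 + 193/304 ≈ 32.63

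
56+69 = 125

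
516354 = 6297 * 82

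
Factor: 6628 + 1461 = 8089^1 = 8089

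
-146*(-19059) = 2782614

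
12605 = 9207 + 3398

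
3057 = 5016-1959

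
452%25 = 2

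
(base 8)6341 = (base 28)45l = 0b110011100001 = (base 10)3297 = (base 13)1668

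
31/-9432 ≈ -0.00329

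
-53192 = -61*872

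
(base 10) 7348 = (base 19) 116e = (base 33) 6om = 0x1cb4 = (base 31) 7k1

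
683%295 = 93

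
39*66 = 2574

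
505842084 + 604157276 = 1109999360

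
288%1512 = 288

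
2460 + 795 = 3255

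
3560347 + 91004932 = 94565279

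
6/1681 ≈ 0.00357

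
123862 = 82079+41783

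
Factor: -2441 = -1*2441^1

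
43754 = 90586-46832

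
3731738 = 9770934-6039196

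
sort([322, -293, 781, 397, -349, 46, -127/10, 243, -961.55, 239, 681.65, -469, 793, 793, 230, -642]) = [-961.55, -642, -469, -349, -293, -127/10, 46, 230, 239, 243, 322, 397, 681.65, 781, 793, 793]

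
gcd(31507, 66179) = 1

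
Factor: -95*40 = -1*2^3*5^2*19^1 = -3800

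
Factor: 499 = 499^1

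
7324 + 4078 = 11402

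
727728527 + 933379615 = 1661108142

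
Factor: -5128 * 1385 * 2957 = -1 * 2^3 * 5^1 * 277^1 * 641^1 * 2957^1 = -21001441960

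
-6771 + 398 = -6373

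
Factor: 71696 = 2^4 * 4481^1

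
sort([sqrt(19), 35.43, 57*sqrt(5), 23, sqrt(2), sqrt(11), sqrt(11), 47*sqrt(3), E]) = [sqrt(2), E, sqrt(11), sqrt(11), sqrt(19), 23, 35.43, 47*sqrt(3), 57*sqrt(5)]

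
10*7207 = 72070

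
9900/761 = 13+7/761 ≈ 13.01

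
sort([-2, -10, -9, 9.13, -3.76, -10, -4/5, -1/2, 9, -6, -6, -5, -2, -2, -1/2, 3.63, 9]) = [-10, -10, -9, -6, -6, -5, -3.76, -2, -2, -2, -4/5, -1/2, -1/2, 3.63, 9, 9, 9.13]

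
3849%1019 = 792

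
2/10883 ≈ 0.000184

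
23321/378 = 61 + 263/378 ≈ 61.70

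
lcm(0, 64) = 0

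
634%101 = 28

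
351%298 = 53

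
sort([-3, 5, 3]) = [-3, 3, 5]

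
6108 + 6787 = 12895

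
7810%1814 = 554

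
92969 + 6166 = 99135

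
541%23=12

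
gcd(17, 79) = 1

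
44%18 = 8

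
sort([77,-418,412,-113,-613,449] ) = [-613,-418,-113,77,412,449] 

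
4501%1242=775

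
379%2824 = 379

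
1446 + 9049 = 10495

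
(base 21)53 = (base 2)1101100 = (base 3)11000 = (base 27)40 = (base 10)108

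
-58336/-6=29168/3 ≈ 9722.67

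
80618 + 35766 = 116384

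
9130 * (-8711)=-79531430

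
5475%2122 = 1231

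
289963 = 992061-702098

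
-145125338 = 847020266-992145604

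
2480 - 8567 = -6087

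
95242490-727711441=-632468951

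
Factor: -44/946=-1 * 2^1 * 43^(-1)=-2/43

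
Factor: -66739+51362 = -1 * 15377^1 = -15377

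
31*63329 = 1963199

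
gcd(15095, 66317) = 1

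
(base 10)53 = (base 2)110101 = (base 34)1j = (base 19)2f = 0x35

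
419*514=215366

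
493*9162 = 4516866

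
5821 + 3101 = 8922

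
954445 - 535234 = 419211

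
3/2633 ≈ 0.00114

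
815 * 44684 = 36417460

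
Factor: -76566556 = -1*2^2*11^1*53^1*32833^1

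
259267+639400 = 898667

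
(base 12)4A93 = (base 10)8463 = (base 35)6VS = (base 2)10000100001111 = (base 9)12543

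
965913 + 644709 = 1610622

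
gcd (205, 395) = 5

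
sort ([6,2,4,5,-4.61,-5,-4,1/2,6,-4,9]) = [-5,-4.61,-4,-4,1/2,2,4,5,6,6,9]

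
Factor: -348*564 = -1*2^4*3^2*29^1*47^1 = -196272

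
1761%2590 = 1761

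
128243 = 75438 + 52805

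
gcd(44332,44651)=1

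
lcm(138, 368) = 1104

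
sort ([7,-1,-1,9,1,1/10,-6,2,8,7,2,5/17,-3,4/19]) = [-6,-3,-1,-1,1/10,4/19,5/17,1,2,2,7,7,8,9]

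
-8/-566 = 4/283 ≈ 0.0141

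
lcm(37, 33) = 1221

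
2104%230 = 34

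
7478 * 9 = 67302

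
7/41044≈0.000171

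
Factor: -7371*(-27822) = 2^1*3^5*7^1*13^1*4637^1 = 205075962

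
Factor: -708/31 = -1*2^2*3^1*31^ (-1)*59^1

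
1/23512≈0.0000425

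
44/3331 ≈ 0.0132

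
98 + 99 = 197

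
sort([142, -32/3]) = [-32/3, 142]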